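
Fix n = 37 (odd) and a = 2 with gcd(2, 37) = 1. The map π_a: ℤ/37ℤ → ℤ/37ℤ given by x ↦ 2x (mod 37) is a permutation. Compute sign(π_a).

-1

Orbit of 34 under x↦2x: [34, 31, 25, 13, 26, 15, 30]… (length divides ord_37(2)).
2 cycles of lengths [36, 1].
With 2 cycles on 37 points, sign = (−1)^{37−2} = -1.
Check: (2/37) = -1 by Zolotarev.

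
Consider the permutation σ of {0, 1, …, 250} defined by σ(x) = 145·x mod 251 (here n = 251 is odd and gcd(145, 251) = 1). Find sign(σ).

-1

Orbit of 229 under x↦145x: [229, 73, 43, 211, 224, 101, 87]… (length divides ord_251(145)).
π_145 has 2 disjoint cycles with lengths [250, 1] on {0,…,250}.
With 2 cycles on 251 points, sign = (−1)^{251−2} = -1.
The Jacobi symbol (145|251) = -1 (Zolotarev) agrees.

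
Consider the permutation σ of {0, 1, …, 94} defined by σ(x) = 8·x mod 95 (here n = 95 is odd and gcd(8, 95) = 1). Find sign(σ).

Trace 12: π^k(12) = [12, 1, 8, 64, 37, 11, 88] for k=0..6.
Cycle lengths of π_8 on ℤ/95ℤ: [12, 12, 12, 12, 12, 12, 6, 6, 6, 4, 1]; 11 cycles in total.
11 cycles on 95: each ℓ→(−1)^(ℓ−1), product (−1)^84 = +1.
(8|95)_J = +1 (Zolotarev's lemma cross-check).

+1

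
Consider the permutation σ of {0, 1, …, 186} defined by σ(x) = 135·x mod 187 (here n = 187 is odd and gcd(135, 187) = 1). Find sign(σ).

Start at x=1: 1 → 135 → 86 → 16 → 103 → 67 → 69 → … (one orbit).
27 cycles of lengths [10, 10, 10, 10, 10, 10, 10, 10, 10, 10, 10, 10, 10, 10, 10, 10, 5, 5, 2, 2, 2, 2, 2, 2, 2, 2, 1].
With 27 cycles on 187 points, sign = (−1)^{187−27} = +1.
Via Zolotarev, sign(π_{135}) = (135|187) = +1.

+1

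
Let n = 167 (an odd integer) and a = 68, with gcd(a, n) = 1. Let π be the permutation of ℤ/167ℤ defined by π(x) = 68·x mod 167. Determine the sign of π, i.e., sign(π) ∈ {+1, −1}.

Trace 20: π^k(20) = [20, 24, 129, 88, 139, 100, 120] for k=0..6.
Cycle type of π: 166 + 1; total 2 cycles.
n − c = 167 − 2 = 165; sign = (−1)^165 = -1.
The Jacobi symbol (68|167) = -1 (Zolotarev) agrees.

-1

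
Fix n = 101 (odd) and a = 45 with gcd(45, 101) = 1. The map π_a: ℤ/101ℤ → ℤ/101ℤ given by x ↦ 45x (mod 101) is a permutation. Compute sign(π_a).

Trace 56: π^k(56) = [56, 96, 78, 76, 87, 77, 31] for k=0..6.
π_45 has 3 disjoint cycles with lengths [50, 50, 1] on {0,…,100}.
With 3 cycles on 101 points, sign = (−1)^{101−3} = +1.
The Jacobi symbol (45|101) = +1 (Zolotarev) agrees.

+1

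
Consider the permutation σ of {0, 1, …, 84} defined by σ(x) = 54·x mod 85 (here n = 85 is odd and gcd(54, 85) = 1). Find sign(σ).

-1

Trace 81: π^k(81) = [81, 39, 66, 79, 16, 14, 76] for k=0..6.
π_54 has 8 disjoint cycles with lengths [16, 16, 16, 16, 16, 2, 2, 1] on {0,…,84}.
sign(π) = (−1)^{n − #cycles} = (−1)^{85−8} = (−1)^77 = -1.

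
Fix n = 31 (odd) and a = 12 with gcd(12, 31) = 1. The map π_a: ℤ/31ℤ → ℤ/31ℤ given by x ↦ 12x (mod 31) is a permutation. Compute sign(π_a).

Start at x=26: 26 → 2 → 24 → 9 → 15 → 25 → 21 → … (one orbit).
Cycle type of π: 30 + 1; total 2 cycles.
n − c = 31 − 2 = 29; sign = (−1)^29 = -1.
Via Zolotarev, sign(π_{12}) = (12|31) = -1.

-1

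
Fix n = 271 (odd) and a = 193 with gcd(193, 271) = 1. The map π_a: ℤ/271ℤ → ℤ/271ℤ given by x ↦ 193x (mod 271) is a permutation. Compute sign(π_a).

Trace 194: π^k(194) = [194, 44, 91, 219, 262, 160, 257] for k=0..6.
π_193 has 2 disjoint cycles with lengths [270, 1] on {0,…,270}.
Σ(ℓ_i−1) = 271−2 = 269; sign = (−1)^269 = -1.

-1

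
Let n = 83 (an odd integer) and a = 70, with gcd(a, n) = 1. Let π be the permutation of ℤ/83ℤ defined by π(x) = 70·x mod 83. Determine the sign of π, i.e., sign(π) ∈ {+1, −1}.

+1

Orbit of 69 under x↦70x: [69, 16, 41, 48, 40, 61, 37]… (length divides ord_83(70)).
The orbit structure of x ↦ 70x mod 83: 3 orbits of sizes [41, 41, 1].
sign(π) = (−1)^{n − #cycles} = (−1)^{83−3} = (−1)^80 = +1.
Zolotarev: (70|83) = +1, matching the cycle-count sign.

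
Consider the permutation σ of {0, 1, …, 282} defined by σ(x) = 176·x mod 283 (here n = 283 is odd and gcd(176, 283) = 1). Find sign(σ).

+1

Orbit of 64 under x↦176x: [64, 227, 49, 134, 95, 23, 86]… (length divides ord_283(176)).
Cycle type of π: 141×2 + 1; total 3 cycles.
3 cycles on 283: each ℓ→(−1)^(ℓ−1), product (−1)^280 = +1.
The Jacobi symbol (176|283) = +1 (Zolotarev) agrees.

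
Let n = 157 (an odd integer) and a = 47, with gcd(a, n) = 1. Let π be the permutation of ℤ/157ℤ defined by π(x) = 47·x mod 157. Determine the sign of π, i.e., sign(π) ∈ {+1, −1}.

Orbit of 115 under x↦47x: [115, 67, 9, 109, 99, 100, 147]… (length divides ord_157(47)).
Cycle type of π: 39×4 + 1; total 5 cycles.
157 − 5 = 152 transpositions; sign(π) = (−1)^152 = +1.

+1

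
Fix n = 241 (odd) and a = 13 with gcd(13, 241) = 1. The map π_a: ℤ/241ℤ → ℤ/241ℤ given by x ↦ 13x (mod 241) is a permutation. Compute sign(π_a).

-1

Orbit of 49 under x↦13x: [49, 155, 87, 167, 2, 26, 97]… (length divides ord_241(13)).
2 cycles of lengths [240, 1].
2 cycles on 241: each ℓ→(−1)^(ℓ−1), product (−1)^239 = -1.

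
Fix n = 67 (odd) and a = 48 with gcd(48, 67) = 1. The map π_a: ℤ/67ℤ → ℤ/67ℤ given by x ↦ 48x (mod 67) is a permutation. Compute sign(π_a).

Start at x=49: 49 → 7 → 1 → 48 → 26 → 42 → 6 → … (one orbit).
The orbit structure of x ↦ 48x mod 67: 2 orbits of sizes [66, 1].
2 cycles on 67: each ℓ→(−1)^(ℓ−1), product (−1)^65 = -1.
Check: (48/67) = -1 by Zolotarev.

-1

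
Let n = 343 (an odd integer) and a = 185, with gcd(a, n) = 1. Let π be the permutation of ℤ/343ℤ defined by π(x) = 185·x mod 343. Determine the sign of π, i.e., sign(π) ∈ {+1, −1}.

Orbit of 120 under x↦185x: [120, 248, 261, 265, 319, 19, 85]… (length divides ord_343(185)).
Cycle type of π: 294 + 42 + 6 + 1; total 4 cycles.
343 − 4 = 339 transpositions; sign(π) = (−1)^339 = -1.

-1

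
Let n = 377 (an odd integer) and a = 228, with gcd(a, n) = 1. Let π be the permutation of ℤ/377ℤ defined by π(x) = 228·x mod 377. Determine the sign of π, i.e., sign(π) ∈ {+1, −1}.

Orbit of 24 under x↦228x: [24, 194, 123, 146, 112, 277, 197]… (length divides ord_377(228)).
Cycle type of π: 84×4 + 12 + 7×4 + 1; total 10 cycles.
n − c = 377 − 10 = 367; sign = (−1)^367 = -1.
Zolotarev: (228|377) = -1, matching the cycle-count sign.

-1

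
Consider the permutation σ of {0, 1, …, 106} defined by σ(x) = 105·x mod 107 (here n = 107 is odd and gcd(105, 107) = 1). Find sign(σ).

Start at x=29: 29 → 49 → 9 → 89 → 36 → 35 → 37 → … (one orbit).
3 cycles of lengths [53, 53, 1].
n − c = 107 − 3 = 104; sign = (−1)^104 = +1.

+1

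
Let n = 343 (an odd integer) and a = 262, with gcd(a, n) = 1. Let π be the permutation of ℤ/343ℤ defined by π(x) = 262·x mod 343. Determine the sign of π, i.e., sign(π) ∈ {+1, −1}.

-1

Start at x=64: 64 → 304 → 72 → 342 → 81 → 299 → 134 → … (one orbit).
Decompose π into cycles: lengths [294, 42, 6, 1] (4 cycles, including the fixed point 0).
n − c = 343 − 4 = 339; sign = (−1)^339 = -1.
Via Zolotarev, sign(π_{262}) = (262|343) = -1.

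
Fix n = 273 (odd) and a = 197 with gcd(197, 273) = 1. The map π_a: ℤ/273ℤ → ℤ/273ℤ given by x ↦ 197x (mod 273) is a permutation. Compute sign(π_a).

+1

Start at x=71: 71 → 64 → 50 → 22 → 239 → 127 → 176 → … (one orbit).
Cycle lengths of π_197 on ℤ/273ℤ: [12, 12, 12, 12, 12, 12, 12, 12, 12, 12, 12, 12, 12, 12, 12, 12, 12, 12, 12, 12, 12, 2, 2, 2, 2, 2, 2, 2, 1, 1, 1, 1, 1, 1, 1]; 35 cycles in total.
n − c = 273 − 35 = 238; sign = (−1)^238 = +1.
The Jacobi symbol (197|273) = +1 (Zolotarev) agrees.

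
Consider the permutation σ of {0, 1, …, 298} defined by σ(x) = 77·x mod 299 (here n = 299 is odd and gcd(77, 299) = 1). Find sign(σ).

+1

Trace 209: π^k(209) = [209, 246, 105, 12, 27, 285, 118] for k=0..6.
Cycle type of π: 22×12 + 11×2 + 2×6 + 1; total 21 cycles.
299 − 21 = 278 transpositions; sign(π) = (−1)^278 = +1.
Zolotarev: (77|299) = +1, matching the cycle-count sign.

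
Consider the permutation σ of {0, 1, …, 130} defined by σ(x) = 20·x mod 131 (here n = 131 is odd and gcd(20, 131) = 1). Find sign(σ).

+1

Orbit of 9 under x↦20x: [9, 49, 63, 81, 48, 43, 74]… (length divides ord_131(20)).
Cycle lengths of π_20 on ℤ/131ℤ: [65, 65, 1]; 3 cycles in total.
n − c = 131 − 3 = 128; sign = (−1)^128 = +1.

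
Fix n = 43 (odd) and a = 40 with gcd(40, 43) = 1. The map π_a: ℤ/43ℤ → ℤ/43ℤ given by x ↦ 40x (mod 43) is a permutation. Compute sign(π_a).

Orbit of 13 under x↦40x: [13, 4, 31, 36, 21, 23, 17]… (length divides ord_43(40)).
Cycle type of π: 21×2 + 1; total 3 cycles.
Σ(ℓ_i−1) = 43−3 = 40; sign = (−1)^40 = +1.
Check: (40/43) = +1 by Zolotarev.

+1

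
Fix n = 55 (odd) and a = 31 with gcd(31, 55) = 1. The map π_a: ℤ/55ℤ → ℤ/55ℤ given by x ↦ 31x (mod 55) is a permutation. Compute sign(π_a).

Start at x=26: 26 → 36 → 16 → 1 → 31 → 26 (one orbit).
Decompose π into cycles: lengths [5, 5, 5, 5, 5, 5, 5, 5, 5, 5, 1, 1, 1, 1, 1] (15 cycles, including the fixed point 0).
With 15 cycles on 55 points, sign = (−1)^{55−15} = +1.
Via Zolotarev, sign(π_{31}) = (31|55) = +1.

+1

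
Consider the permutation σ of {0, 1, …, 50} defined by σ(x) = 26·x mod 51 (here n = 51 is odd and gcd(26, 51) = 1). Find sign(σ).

-1

Trace 2: π^k(2) = [2, 1, 26, 13, 32, 16, 8] for k=0..6.
8 cycles of lengths [8, 8, 8, 8, 8, 8, 2, 1].
n − c = 51 − 8 = 43; sign = (−1)^43 = -1.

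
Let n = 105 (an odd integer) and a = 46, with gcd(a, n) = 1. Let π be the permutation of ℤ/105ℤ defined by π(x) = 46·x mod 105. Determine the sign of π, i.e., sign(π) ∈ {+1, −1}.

+1

Orbit of 1 under x↦46x: [1, 46, 16]… (length divides ord_105(46)).
Decompose π into cycles: lengths [3, 3, 3, 3, 3, 3, 3, 3, 3, 3, 3, 3, 3, 3, 3, 3, 3, 3, 3, 3, 3, 3, 3, 3, 3, 3, 3, 3, 3, 3, 1, 1, 1, 1, 1, 1, 1, 1, 1, 1, 1, 1, 1, 1, 1] (45 cycles, including the fixed point 0).
n − c = 105 − 45 = 60; sign = (−1)^60 = +1.
The Jacobi symbol (46|105) = +1 (Zolotarev) agrees.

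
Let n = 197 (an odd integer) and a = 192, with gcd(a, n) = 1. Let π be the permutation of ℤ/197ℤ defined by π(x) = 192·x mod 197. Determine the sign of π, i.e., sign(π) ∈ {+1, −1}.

Trace 28: π^k(28) = [28, 57, 109, 46, 164, 165, 160] for k=0..6.
Cycle lengths of π_192 on ℤ/197ℤ: [196, 1]; 2 cycles in total.
With 2 cycles on 197 points, sign = (−1)^{197−2} = -1.

-1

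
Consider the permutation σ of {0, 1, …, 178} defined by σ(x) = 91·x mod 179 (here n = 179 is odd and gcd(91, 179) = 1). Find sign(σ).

Start at x=143: 143 → 125 → 98 → 147 → 131 → 107 → 71 → … (one orbit).
2 cycles of lengths [178, 1].
n − c = 179 − 2 = 177; sign = (−1)^177 = -1.
(91|179)_J = -1 (Zolotarev's lemma cross-check).

-1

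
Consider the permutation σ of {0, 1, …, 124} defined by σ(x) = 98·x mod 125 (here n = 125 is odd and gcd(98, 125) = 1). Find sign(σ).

Trace 116: π^k(116) = [116, 118, 64, 22, 31, 38, 99] for k=0..6.
π_98 has 4 disjoint cycles with lengths [100, 20, 4, 1] on {0,…,124}.
With 4 cycles on 125 points, sign = (−1)^{125−4} = -1.
Check: (98/125) = -1 by Zolotarev.

-1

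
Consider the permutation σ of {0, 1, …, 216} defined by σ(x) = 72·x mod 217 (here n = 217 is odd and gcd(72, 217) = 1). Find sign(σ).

+1

Trace 81: π^k(81) = [81, 190, 9, 214, 1, 72, 193] for k=0..6.
π_72 has 17 disjoint cycles with lengths [15, 15, 15, 15, 15, 15, 15, 15, 15, 15, 15, 15, 15, 15, 3, 3, 1] on {0,…,216}.
With 17 cycles on 217 points, sign = (−1)^{217−17} = +1.
(72|217)_J = +1 (Zolotarev's lemma cross-check).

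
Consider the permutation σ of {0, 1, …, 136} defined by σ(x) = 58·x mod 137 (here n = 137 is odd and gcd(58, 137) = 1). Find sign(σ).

Trace 124: π^k(124) = [124, 68, 108, 99, 125, 126, 47] for k=0..6.
Decompose π into cycles: lengths [136, 1] (2 cycles, including the fixed point 0).
With 2 cycles on 137 points, sign = (−1)^{137−2} = -1.
Check: (58/137) = -1 by Zolotarev.

-1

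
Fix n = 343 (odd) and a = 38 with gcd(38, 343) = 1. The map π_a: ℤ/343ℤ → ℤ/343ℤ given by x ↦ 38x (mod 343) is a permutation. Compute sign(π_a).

-1

Trace 239: π^k(239) = [239, 164, 58, 146, 60, 222, 204] for k=0..6.
The orbit structure of x ↦ 38x mod 343: 4 orbits of sizes [294, 42, 6, 1].
4 cycles on 343: each ℓ→(−1)^(ℓ−1), product (−1)^339 = -1.
(38|343)_J = -1 (Zolotarev's lemma cross-check).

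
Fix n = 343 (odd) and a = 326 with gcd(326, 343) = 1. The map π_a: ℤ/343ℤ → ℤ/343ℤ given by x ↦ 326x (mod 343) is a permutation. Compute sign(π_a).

+1

Orbit of 29 under x↦326x: [29, 193, 149, 211, 186, 268, 246]… (length divides ord_343(326)).
7 cycles of lengths [147, 147, 21, 21, 3, 3, 1].
n − c = 343 − 7 = 336; sign = (−1)^336 = +1.
(326|343)_J = +1 (Zolotarev's lemma cross-check).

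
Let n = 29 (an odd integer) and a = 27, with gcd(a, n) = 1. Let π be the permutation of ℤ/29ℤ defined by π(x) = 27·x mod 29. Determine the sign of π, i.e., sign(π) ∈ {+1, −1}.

Orbit of 20 under x↦27x: [20, 18, 22, 14, 1, 27, 4]… (length divides ord_29(27)).
Cycle type of π: 28 + 1; total 2 cycles.
2 cycles on 29: each ℓ→(−1)^(ℓ−1), product (−1)^27 = -1.

-1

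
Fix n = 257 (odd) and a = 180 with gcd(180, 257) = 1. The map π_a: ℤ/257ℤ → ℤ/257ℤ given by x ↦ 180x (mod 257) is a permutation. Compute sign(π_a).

Trace 119: π^k(119) = [119, 89, 86, 60, 6, 52, 108] for k=0..6.
Decompose π into cycles: lengths [256, 1] (2 cycles, including the fixed point 0).
With 2 cycles on 257 points, sign = (−1)^{257−2} = -1.
Via Zolotarev, sign(π_{180}) = (180|257) = -1.

-1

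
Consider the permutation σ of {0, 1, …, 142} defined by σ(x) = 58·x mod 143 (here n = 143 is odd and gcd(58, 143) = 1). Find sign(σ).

Trace 119: π^k(119) = [119, 38, 59, 133, 135, 108, 115] for k=0..6.
Cycle type of π: 60×2 + 12 + 5×2 + 1; total 6 cycles.
143 − 6 = 137 transpositions; sign(π) = (−1)^137 = -1.

-1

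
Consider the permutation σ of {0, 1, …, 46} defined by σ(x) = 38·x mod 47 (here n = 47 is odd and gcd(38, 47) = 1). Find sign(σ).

Start at x=25: 25 → 10 → 4 → 11 → 42 → 45 → 18 → … (one orbit).
Decompose π into cycles: lengths [46, 1] (2 cycles, including the fixed point 0).
2 cycles on 47: each ℓ→(−1)^(ℓ−1), product (−1)^45 = -1.
Zolotarev: (38|47) = -1, matching the cycle-count sign.

-1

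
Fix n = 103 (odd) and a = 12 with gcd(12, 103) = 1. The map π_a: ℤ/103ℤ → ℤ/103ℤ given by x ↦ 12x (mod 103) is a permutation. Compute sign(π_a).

Start at x=57: 57 → 66 → 71 → 28 → 27 → 15 → 77 → … (one orbit).
2 cycles of lengths [102, 1].
2 cycles on 103: each ℓ→(−1)^(ℓ−1), product (−1)^101 = -1.

-1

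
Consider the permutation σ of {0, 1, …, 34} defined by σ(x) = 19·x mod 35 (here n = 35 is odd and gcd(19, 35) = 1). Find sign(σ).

Orbit of 11 under x↦19x: [11, 34, 16, 24, 1, 19]… (length divides ord_35(19)).
Cycle type of π: 6×5 + 2×2 + 1; total 8 cycles.
Σ(ℓ_i−1) = 35−8 = 27; sign = (−1)^27 = -1.

-1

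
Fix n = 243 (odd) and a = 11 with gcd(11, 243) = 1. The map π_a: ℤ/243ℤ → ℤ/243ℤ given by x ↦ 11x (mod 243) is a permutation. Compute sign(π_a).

-1

Trace 121: π^k(121) = [121, 116, 61, 185, 91, 29, 76] for k=0..6.
Cycle lengths of π_11 on ℤ/243ℤ: [162, 54, 18, 6, 2, 1]; 6 cycles in total.
With 6 cycles on 243 points, sign = (−1)^{243−6} = -1.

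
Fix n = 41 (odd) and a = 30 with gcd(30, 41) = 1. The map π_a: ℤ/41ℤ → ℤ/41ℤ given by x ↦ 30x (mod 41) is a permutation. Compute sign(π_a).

-1

Orbit of 19 under x↦30x: [19, 37, 3, 8, 35, 25, 12]… (length divides ord_41(30)).
π_30 has 2 disjoint cycles with lengths [40, 1] on {0,…,40}.
2 cycles on 41: each ℓ→(−1)^(ℓ−1), product (−1)^39 = -1.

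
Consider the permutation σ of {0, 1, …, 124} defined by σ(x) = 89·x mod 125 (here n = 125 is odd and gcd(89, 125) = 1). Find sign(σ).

Trace 101: π^k(101) = [101, 114, 21, 119, 91, 99, 61] for k=0..6.
Decompose π into cycles: lengths [50, 50, 10, 10, 2, 2, 1] (7 cycles, including the fixed point 0).
Σ(ℓ_i−1) = 125−7 = 118; sign = (−1)^118 = +1.

+1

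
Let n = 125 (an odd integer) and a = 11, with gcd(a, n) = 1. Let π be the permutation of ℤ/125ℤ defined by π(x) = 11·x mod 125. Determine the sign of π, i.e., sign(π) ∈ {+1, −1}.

+1

Trace 91: π^k(91) = [91, 1, 11, 121, 81, 16, 51] for k=0..6.
Cycle type of π: 25×4 + 5×4 + 1×5; total 13 cycles.
With 13 cycles on 125 points, sign = (−1)^{125−13} = +1.
Check: (11/125) = +1 by Zolotarev.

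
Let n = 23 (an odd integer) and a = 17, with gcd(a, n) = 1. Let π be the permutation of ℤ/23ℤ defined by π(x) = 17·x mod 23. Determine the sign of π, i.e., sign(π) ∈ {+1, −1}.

-1

Orbit of 14 under x↦17x: [14, 8, 21, 12, 20, 18, 7]… (length divides ord_23(17)).
Cycle lengths of π_17 on ℤ/23ℤ: [22, 1]; 2 cycles in total.
Σ(ℓ_i−1) = 23−2 = 21; sign = (−1)^21 = -1.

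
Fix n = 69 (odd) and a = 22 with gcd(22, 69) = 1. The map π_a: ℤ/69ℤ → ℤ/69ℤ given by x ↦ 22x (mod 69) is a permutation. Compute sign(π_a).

-1

Orbit of 22 under x↦22x: [22, 1]… (length divides ord_69(22)).
π_22 has 36 disjoint cycles with lengths [2, 2, 2, 2, 2, 2, 2, 2, 2, 2, 2, 2, 2, 2, 2, 2, 2, 2, 2, 2, 2, 2, 2, 2, 2, 2, 2, 2, 2, 2, 2, 2, 2, 1, 1, 1] on {0,…,68}.
69 − 36 = 33 transpositions; sign(π) = (−1)^33 = -1.
The Jacobi symbol (22|69) = -1 (Zolotarev) agrees.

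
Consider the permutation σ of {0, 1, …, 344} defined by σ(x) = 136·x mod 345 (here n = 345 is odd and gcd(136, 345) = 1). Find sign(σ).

-1

Trace 16: π^k(16) = [16, 106, 271, 286, 256, 316, 196] for k=0..6.
30 cycles of lengths [22, 22, 22, 22, 22, 22, 22, 22, 22, 22, 22, 22, 22, 22, 22, 1, 1, 1, 1, 1, 1, 1, 1, 1, 1, 1, 1, 1, 1, 1].
sign(π) = (−1)^{n − #cycles} = (−1)^{345−30} = (−1)^315 = -1.
(136|345)_J = -1 (Zolotarev's lemma cross-check).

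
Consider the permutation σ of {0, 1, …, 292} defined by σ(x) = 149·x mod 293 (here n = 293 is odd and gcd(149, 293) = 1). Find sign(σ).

Start at x=289: 289 → 283 → 268 → 84 → 210 → 232 → 287 → … (one orbit).
5 cycles of lengths [73, 73, 73, 73, 1].
With 5 cycles on 293 points, sign = (−1)^{293−5} = +1.

+1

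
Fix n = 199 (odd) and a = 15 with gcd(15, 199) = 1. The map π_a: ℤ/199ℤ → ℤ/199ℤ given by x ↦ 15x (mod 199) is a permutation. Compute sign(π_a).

-1

Orbit of 21 under x↦15x: [21, 116, 148, 31, 67, 10, 150]… (length divides ord_199(15)).
Cycle lengths of π_15 on ℤ/199ℤ: [198, 1]; 2 cycles in total.
Σ(ℓ_i−1) = 199−2 = 197; sign = (−1)^197 = -1.
Via Zolotarev, sign(π_{15}) = (15|199) = -1.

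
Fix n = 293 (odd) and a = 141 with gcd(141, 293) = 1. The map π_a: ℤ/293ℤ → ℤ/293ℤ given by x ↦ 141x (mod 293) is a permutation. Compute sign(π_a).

+1

Orbit of 150 under x↦141x: [150, 54, 289, 22, 172, 226, 222]… (length divides ord_293(141)).
5 cycles of lengths [73, 73, 73, 73, 1].
sign(π) = (−1)^{n − #cycles} = (−1)^{293−5} = (−1)^288 = +1.
The Jacobi symbol (141|293) = +1 (Zolotarev) agrees.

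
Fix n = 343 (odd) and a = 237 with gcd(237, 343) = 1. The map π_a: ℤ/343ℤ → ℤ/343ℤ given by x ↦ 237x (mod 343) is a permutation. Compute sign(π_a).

Trace 216: π^k(216) = [216, 85, 251, 148, 90, 64, 76] for k=0..6.
Decompose π into cycles: lengths [98, 98, 98, 14, 14, 14, 2, 2, 2, 1] (10 cycles, including the fixed point 0).
sign(π) = (−1)^{n − #cycles} = (−1)^{343−10} = (−1)^333 = -1.

-1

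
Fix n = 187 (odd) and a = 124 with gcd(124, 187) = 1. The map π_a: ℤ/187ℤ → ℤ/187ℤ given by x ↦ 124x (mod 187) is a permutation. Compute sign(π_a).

-1

Trace 78: π^k(78) = [78, 135, 97, 60, 147, 89, 3] for k=0..6.
The orbit structure of x ↦ 124x mod 187: 6 orbits of sizes [80, 80, 16, 5, 5, 1].
Σ(ℓ_i−1) = 187−6 = 181; sign = (−1)^181 = -1.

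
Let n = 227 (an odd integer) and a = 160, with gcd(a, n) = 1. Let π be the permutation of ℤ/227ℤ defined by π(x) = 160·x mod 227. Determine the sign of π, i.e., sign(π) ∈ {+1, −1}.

Orbit of 120 under x↦160x: [120, 132, 9, 78, 222, 108, 28]… (length divides ord_227(160)).
π_160 has 3 disjoint cycles with lengths [113, 113, 1] on {0,…,226}.
With 3 cycles on 227 points, sign = (−1)^{227−3} = +1.
Zolotarev: (160|227) = +1, matching the cycle-count sign.

+1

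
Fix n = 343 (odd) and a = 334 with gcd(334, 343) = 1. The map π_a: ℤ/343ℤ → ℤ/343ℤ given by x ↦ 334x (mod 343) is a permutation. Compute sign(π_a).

Orbit of 246 under x↦334x: [246, 187, 32, 55, 191, 339, 36]… (length divides ord_343(334)).
Cycle type of π: 294 + 42 + 6 + 1; total 4 cycles.
n − c = 343 − 4 = 339; sign = (−1)^339 = -1.

-1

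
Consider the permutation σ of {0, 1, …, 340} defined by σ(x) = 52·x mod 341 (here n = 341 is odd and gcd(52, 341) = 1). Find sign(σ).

+1

Start at x=97: 97 → 270 → 59 → 340 → 289 → 24 → 225 → … (one orbit).
Cycle type of π: 30×11 + 10 + 1; total 13 cycles.
13 cycles on 341: each ℓ→(−1)^(ℓ−1), product (−1)^328 = +1.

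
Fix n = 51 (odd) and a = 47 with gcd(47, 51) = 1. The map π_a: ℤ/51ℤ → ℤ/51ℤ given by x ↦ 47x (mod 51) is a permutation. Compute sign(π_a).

-1

Start at x=47: 47 → 16 → 38 → 1 → 47 (one orbit).
The orbit structure of x ↦ 47x mod 51: 14 orbits of sizes [4, 4, 4, 4, 4, 4, 4, 4, 4, 4, 4, 4, 2, 1].
With 14 cycles on 51 points, sign = (−1)^{51−14} = -1.
Zolotarev: (47|51) = -1, matching the cycle-count sign.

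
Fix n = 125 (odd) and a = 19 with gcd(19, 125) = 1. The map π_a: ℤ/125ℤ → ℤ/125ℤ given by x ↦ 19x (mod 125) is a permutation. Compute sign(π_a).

+1

Trace 79: π^k(79) = [79, 1, 19, 111, 109, 71, 99] for k=0..6.
Cycle type of π: 50×2 + 10×2 + 2×2 + 1; total 7 cycles.
sign(π) = (−1)^{n − #cycles} = (−1)^{125−7} = (−1)^118 = +1.
(19|125)_J = +1 (Zolotarev's lemma cross-check).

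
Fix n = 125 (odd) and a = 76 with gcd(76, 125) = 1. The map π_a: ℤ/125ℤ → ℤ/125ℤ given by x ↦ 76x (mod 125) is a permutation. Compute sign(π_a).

Trace 1: π^k(1) = [1, 76, 26, 101, 51] for k=0..4.
45 cycles of lengths [5, 5, 5, 5, 5, 5, 5, 5, 5, 5, 5, 5, 5, 5, 5, 5, 5, 5, 5, 5, 1, 1, 1, 1, 1, 1, 1, 1, 1, 1, 1, 1, 1, 1, 1, 1, 1, 1, 1, 1, 1, 1, 1, 1, 1].
With 45 cycles on 125 points, sign = (−1)^{125−45} = +1.
Zolotarev: (76|125) = +1, matching the cycle-count sign.

+1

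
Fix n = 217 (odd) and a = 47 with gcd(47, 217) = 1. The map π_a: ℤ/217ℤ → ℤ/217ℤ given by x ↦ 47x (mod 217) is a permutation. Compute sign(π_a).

-1

Trace 64: π^k(64) = [64, 187, 109, 132, 128, 157, 1] for k=0..6.
π_47 has 14 disjoint cycles with lengths [30, 30, 30, 30, 30, 30, 6, 5, 5, 5, 5, 5, 5, 1] on {0,…,216}.
With 14 cycles on 217 points, sign = (−1)^{217−14} = -1.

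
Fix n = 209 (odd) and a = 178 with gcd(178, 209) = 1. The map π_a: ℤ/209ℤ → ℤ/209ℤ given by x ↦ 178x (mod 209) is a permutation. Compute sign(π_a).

Orbit of 20 under x↦178x: [20, 7, 201, 39, 45, 68, 191]… (length divides ord_209(178)).
Decompose π into cycles: lengths [30, 30, 30, 30, 30, 30, 10, 3, 3, 3, 3, 3, 3, 1] (14 cycles, including the fixed point 0).
n − c = 209 − 14 = 195; sign = (−1)^195 = -1.

-1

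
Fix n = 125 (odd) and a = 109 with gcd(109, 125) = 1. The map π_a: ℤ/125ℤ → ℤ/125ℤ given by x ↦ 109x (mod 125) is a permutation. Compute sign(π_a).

Trace 71: π^k(71) = [71, 114, 51, 59, 56, 104, 86] for k=0..6.
Cycle lengths of π_109 on ℤ/125ℤ: [50, 50, 10, 10, 2, 2, 1]; 7 cycles in total.
7 cycles on 125: each ℓ→(−1)^(ℓ−1), product (−1)^118 = +1.
Zolotarev: (109|125) = +1, matching the cycle-count sign.

+1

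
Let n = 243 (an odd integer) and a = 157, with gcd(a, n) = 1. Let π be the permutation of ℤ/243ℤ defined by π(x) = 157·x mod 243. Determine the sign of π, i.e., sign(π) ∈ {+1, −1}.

+1

Orbit of 73 under x↦157x: [73, 40, 205, 109, 103, 133, 226]… (length divides ord_243(157)).
Decompose π into cycles: lengths [81, 81, 27, 27, 9, 9, 3, 3, 1, 1, 1] (11 cycles, including the fixed point 0).
n − c = 243 − 11 = 232; sign = (−1)^232 = +1.
The Jacobi symbol (157|243) = +1 (Zolotarev) agrees.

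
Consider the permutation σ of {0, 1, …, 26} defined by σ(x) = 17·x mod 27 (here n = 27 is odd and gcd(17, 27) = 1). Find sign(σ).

-1

Orbit of 1 under x↦17x: [1, 17, 19, 26, 10, 8]… (length divides ord_27(17)).
Decompose π into cycles: lengths [6, 6, 6, 2, 2, 2, 2, 1] (8 cycles, including the fixed point 0).
Σ(ℓ_i−1) = 27−8 = 19; sign = (−1)^19 = -1.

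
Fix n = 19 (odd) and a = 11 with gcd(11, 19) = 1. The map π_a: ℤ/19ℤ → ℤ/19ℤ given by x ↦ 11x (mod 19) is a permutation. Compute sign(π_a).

Trace 1: π^k(1) = [1, 11, 7] for k=0..2.
The orbit structure of x ↦ 11x mod 19: 7 orbits of sizes [3, 3, 3, 3, 3, 3, 1].
19 − 7 = 12 transpositions; sign(π) = (−1)^12 = +1.

+1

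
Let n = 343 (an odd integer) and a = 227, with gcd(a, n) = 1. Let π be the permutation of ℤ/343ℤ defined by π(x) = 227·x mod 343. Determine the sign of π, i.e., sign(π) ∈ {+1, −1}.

-1

Orbit of 195 under x↦227x: [195, 18, 313, 50, 31, 177, 48]… (length divides ord_343(227)).
16 cycles of lengths [42, 42, 42, 42, 42, 42, 42, 6, 6, 6, 6, 6, 6, 6, 6, 1].
16 cycles on 343: each ℓ→(−1)^(ℓ−1), product (−1)^327 = -1.
The Jacobi symbol (227|343) = -1 (Zolotarev) agrees.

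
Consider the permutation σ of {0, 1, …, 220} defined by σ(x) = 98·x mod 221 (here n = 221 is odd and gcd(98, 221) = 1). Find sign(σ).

-1

Trace 186: π^k(186) = [186, 106, 1, 98, 101, 174, 35] for k=0..6.
Cycle lengths of π_98 on ℤ/221ℤ: [12, 12, 12, 12, 12, 12, 12, 12, 12, 12, 12, 12, 12, 12, 12, 12, 12, 4, 4, 4, 4, 1]; 22 cycles in total.
n − c = 221 − 22 = 199; sign = (−1)^199 = -1.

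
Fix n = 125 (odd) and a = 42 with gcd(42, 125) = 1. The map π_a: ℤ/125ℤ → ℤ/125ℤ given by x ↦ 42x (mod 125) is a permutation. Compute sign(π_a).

Trace 12: π^k(12) = [12, 4, 43, 56, 102, 34, 53] for k=0..6.
Cycle lengths of π_42 on ℤ/125ℤ: [100, 20, 4, 1]; 4 cycles in total.
Σ(ℓ_i−1) = 125−4 = 121; sign = (−1)^121 = -1.
Zolotarev: (42|125) = -1, matching the cycle-count sign.

-1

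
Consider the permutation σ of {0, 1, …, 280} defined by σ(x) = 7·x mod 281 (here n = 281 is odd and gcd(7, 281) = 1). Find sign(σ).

Start at x=213: 213 → 86 → 40 → 280 → 274 → 232 → 219 → … (one orbit).
The orbit structure of x ↦ 7x mod 281: 15 orbits of sizes [20, 20, 20, 20, 20, 20, 20, 20, 20, 20, 20, 20, 20, 20, 1].
Σ(ℓ_i−1) = 281−15 = 266; sign = (−1)^266 = +1.
Via Zolotarev, sign(π_{7}) = (7|281) = +1.

+1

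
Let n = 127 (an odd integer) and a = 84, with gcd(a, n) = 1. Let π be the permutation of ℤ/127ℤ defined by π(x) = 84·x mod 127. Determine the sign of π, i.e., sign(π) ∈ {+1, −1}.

+1

Start at x=1: 1 → 84 → 71 → 122 → 88 → 26 → 25 → … (one orbit).
3 cycles of lengths [63, 63, 1].
With 3 cycles on 127 points, sign = (−1)^{127−3} = +1.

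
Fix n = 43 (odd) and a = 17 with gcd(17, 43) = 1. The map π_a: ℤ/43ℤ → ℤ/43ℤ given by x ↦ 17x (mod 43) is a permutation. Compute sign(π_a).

+1

Orbit of 24 under x↦17x: [24, 21, 13, 6, 16, 14, 23]… (length divides ord_43(17)).
3 cycles of lengths [21, 21, 1].
43 − 3 = 40 transpositions; sign(π) = (−1)^40 = +1.
Zolotarev: (17|43) = +1, matching the cycle-count sign.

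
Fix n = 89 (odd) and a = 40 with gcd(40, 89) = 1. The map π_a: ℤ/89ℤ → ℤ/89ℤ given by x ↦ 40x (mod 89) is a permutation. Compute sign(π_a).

+1

Start at x=73: 73 → 72 → 32 → 34 → 25 → 21 → 39 → … (one orbit).
The orbit structure of x ↦ 40x mod 89: 3 orbits of sizes [44, 44, 1].
With 3 cycles on 89 points, sign = (−1)^{89−3} = +1.
Via Zolotarev, sign(π_{40}) = (40|89) = +1.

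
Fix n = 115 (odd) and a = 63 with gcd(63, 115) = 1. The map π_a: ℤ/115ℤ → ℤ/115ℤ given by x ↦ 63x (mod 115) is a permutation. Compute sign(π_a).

Start at x=9: 9 → 107 → 71 → 103 → 49 → 97 → 16 → … (one orbit).
π_63 has 5 disjoint cycles with lengths [44, 44, 22, 4, 1] on {0,…,114}.
115 − 5 = 110 transpositions; sign(π) = (−1)^110 = +1.

+1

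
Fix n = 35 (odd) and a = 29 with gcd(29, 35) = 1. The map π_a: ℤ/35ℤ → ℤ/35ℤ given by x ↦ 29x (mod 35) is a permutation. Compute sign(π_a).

Start at x=1: 1 → 29 → 1 (one orbit).
21 cycles of lengths [2, 2, 2, 2, 2, 2, 2, 2, 2, 2, 2, 2, 2, 2, 1, 1, 1, 1, 1, 1, 1].
21 cycles on 35: each ℓ→(−1)^(ℓ−1), product (−1)^14 = +1.
Zolotarev: (29|35) = +1, matching the cycle-count sign.

+1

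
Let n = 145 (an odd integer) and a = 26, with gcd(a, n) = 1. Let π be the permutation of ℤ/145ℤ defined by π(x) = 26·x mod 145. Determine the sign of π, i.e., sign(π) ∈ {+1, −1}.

Orbit of 6 under x↦26x: [6, 11, 141, 41, 51, 21, 111]… (length divides ord_145(26)).
Cycle type of π: 28×5 + 1×5; total 10 cycles.
10 cycles on 145: each ℓ→(−1)^(ℓ−1), product (−1)^135 = -1.

-1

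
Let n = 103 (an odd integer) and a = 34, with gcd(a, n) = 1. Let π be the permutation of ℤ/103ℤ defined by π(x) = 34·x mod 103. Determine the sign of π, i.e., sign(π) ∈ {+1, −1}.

Orbit of 13 under x↦34x: [13, 30, 93, 72, 79, 8, 66]… (length divides ord_103(34)).
The orbit structure of x ↦ 34x mod 103: 7 orbits of sizes [17, 17, 17, 17, 17, 17, 1].
Σ(ℓ_i−1) = 103−7 = 96; sign = (−1)^96 = +1.
The Jacobi symbol (34|103) = +1 (Zolotarev) agrees.

+1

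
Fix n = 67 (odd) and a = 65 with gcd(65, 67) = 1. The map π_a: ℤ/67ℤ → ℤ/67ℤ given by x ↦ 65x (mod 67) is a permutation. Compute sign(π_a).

Trace 36: π^k(36) = [36, 62, 10, 47, 40, 54, 26] for k=0..6.
The orbit structure of x ↦ 65x mod 67: 3 orbits of sizes [33, 33, 1].
Σ(ℓ_i−1) = 67−3 = 64; sign = (−1)^64 = +1.

+1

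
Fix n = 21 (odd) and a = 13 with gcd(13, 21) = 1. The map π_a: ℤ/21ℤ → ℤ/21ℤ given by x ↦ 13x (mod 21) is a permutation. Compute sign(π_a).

Orbit of 13 under x↦13x: [13, 1]… (length divides ord_21(13)).
Cycle lengths of π_13 on ℤ/21ℤ: [2, 2, 2, 2, 2, 2, 2, 2, 2, 1, 1, 1]; 12 cycles in total.
With 12 cycles on 21 points, sign = (−1)^{21−12} = -1.
The Jacobi symbol (13|21) = -1 (Zolotarev) agrees.

-1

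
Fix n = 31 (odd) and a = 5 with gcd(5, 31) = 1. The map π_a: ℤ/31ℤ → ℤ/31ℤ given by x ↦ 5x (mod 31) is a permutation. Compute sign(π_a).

+1

Start at x=1: 1 → 5 → 25 → 1 (one orbit).
π_5 has 11 disjoint cycles with lengths [3, 3, 3, 3, 3, 3, 3, 3, 3, 3, 1] on {0,…,30}.
n − c = 31 − 11 = 20; sign = (−1)^20 = +1.
(5|31)_J = +1 (Zolotarev's lemma cross-check).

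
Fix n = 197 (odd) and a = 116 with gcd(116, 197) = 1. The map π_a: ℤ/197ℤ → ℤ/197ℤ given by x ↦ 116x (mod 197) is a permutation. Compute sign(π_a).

Orbit of 182 under x↦116x: [182, 33, 85, 10, 175, 9, 59]… (length divides ord_197(116)).
Decompose π into cycles: lengths [98, 98, 1] (3 cycles, including the fixed point 0).
n − c = 197 − 3 = 194; sign = (−1)^194 = +1.

+1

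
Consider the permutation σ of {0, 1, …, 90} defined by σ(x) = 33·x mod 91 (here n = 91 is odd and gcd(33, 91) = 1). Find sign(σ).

Orbit of 83 under x↦33x: [83, 9, 24, 64, 19, 81, 34]… (length divides ord_91(33)).
The orbit structure of x ↦ 33x mod 91: 9 orbits of sizes [12, 12, 12, 12, 12, 12, 12, 6, 1].
n − c = 91 − 9 = 82; sign = (−1)^82 = +1.

+1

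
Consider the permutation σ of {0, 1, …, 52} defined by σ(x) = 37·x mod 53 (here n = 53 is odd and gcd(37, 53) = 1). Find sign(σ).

+1

Trace 46: π^k(46) = [46, 6, 10, 52, 16, 9, 15] for k=0..6.
π_37 has 3 disjoint cycles with lengths [26, 26, 1] on {0,…,52}.
With 3 cycles on 53 points, sign = (−1)^{53−3} = +1.
The Jacobi symbol (37|53) = +1 (Zolotarev) agrees.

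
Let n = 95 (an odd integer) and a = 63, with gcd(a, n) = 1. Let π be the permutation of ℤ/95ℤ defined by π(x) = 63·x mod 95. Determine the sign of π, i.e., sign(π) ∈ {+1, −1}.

-1

Start at x=44: 44 → 17 → 26 → 23 → 24 → 87 → 66 → … (one orbit).
Cycle lengths of π_63 on ℤ/95ℤ: [36, 36, 9, 9, 4, 1]; 6 cycles in total.
95 − 6 = 89 transpositions; sign(π) = (−1)^89 = -1.
The Jacobi symbol (63|95) = -1 (Zolotarev) agrees.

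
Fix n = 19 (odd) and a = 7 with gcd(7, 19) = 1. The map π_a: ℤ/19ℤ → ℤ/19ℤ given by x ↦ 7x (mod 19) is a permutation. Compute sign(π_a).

+1

Orbit of 11 under x↦7x: [11, 1, 7]… (length divides ord_19(7)).
Cycle type of π: 3×6 + 1; total 7 cycles.
Σ(ℓ_i−1) = 19−7 = 12; sign = (−1)^12 = +1.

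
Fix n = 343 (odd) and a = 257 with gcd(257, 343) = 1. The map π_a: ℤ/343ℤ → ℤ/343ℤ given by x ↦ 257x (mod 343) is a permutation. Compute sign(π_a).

-1

Orbit of 134 under x↦257x: [134, 138, 137, 223, 30, 164, 302]… (length divides ord_343(257)).
π_257 has 4 disjoint cycles with lengths [294, 42, 6, 1] on {0,…,342}.
sign(π) = (−1)^{n − #cycles} = (−1)^{343−4} = (−1)^339 = -1.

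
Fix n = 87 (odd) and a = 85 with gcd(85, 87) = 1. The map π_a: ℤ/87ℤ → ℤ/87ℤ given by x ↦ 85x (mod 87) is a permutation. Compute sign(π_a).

Trace 82: π^k(82) = [82, 10, 67, 40, 7, 73, 28] for k=0..6.
Cycle lengths of π_85 on ℤ/87ℤ: [28, 28, 28, 1, 1, 1]; 6 cycles in total.
6 cycles on 87: each ℓ→(−1)^(ℓ−1), product (−1)^81 = -1.
Check: (85/87) = -1 by Zolotarev.

-1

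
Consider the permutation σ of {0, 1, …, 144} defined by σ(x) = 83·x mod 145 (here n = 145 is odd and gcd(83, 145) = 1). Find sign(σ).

-1

Orbit of 53 under x↦83x: [53, 49, 7, 1, 83, 74, 52]… (length divides ord_145(83)).
10 cycles of lengths [28, 28, 28, 28, 7, 7, 7, 7, 4, 1].
10 cycles on 145: each ℓ→(−1)^(ℓ−1), product (−1)^135 = -1.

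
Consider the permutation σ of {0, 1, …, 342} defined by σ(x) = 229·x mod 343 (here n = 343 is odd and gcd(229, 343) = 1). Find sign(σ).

-1

Orbit of 291 under x↦229x: [291, 97, 261, 87, 29, 124, 270]… (length divides ord_343(229)).
Decompose π into cycles: lengths [294, 42, 6, 1] (4 cycles, including the fixed point 0).
n − c = 343 − 4 = 339; sign = (−1)^339 = -1.
Zolotarev: (229|343) = -1, matching the cycle-count sign.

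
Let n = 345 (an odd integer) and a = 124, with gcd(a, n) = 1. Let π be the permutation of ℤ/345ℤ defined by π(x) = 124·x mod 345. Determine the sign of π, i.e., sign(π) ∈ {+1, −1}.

+1

Start at x=139: 139 → 331 → 334 → 16 → 259 → 31 → 49 → … (one orbit).
Cycle type of π: 22×12 + 11×6 + 2×6 + 1×3; total 27 cycles.
n − c = 345 − 27 = 318; sign = (−1)^318 = +1.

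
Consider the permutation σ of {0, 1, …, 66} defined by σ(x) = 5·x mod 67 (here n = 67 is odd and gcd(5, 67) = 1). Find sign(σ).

Orbit of 59 under x↦5x: [59, 27, 1, 5, 25, 58, 22]… (length divides ord_67(5)).
π_5 has 4 disjoint cycles with lengths [22, 22, 22, 1] on {0,…,66}.
n − c = 67 − 4 = 63; sign = (−1)^63 = -1.
Zolotarev: (5|67) = -1, matching the cycle-count sign.

-1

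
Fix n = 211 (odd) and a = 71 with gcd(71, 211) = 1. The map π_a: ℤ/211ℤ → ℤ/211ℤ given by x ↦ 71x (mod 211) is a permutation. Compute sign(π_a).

+1

Start at x=71: 71 → 188 → 55 → 107 → 1 → 71 (one orbit).
π_71 has 43 disjoint cycles with lengths [5, 5, 5, 5, 5, 5, 5, 5, 5, 5, 5, 5, 5, 5, 5, 5, 5, 5, 5, 5, 5, 5, 5, 5, 5, 5, 5, 5, 5, 5, 5, 5, 5, 5, 5, 5, 5, 5, 5, 5, 5, 5, 1] on {0,…,210}.
Σ(ℓ_i−1) = 211−43 = 168; sign = (−1)^168 = +1.
Check: (71/211) = +1 by Zolotarev.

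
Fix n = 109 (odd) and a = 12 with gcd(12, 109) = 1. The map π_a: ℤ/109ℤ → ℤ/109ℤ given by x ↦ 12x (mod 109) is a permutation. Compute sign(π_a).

+1

Start at x=27: 27 → 106 → 73 → 4 → 48 → 31 → 45 → … (one orbit).
Decompose π into cycles: lengths [54, 54, 1] (3 cycles, including the fixed point 0).
With 3 cycles on 109 points, sign = (−1)^{109−3} = +1.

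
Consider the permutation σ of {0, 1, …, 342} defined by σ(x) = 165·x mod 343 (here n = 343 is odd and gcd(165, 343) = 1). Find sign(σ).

+1

Orbit of 30 under x↦165x: [30, 148, 67, 79, 1, 165, 128]… (length divides ord_343(165)).
The orbit structure of x ↦ 165x mod 343: 31 orbits of sizes [21, 21, 21, 21, 21, 21, 21, 21, 21, 21, 21, 21, 21, 21, 3, 3, 3, 3, 3, 3, 3, 3, 3, 3, 3, 3, 3, 3, 3, 3, 1].
343 − 31 = 312 transpositions; sign(π) = (−1)^312 = +1.
(165|343)_J = +1 (Zolotarev's lemma cross-check).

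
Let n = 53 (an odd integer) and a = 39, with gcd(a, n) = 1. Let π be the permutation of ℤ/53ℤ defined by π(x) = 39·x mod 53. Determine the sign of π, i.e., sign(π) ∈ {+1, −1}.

-1

Start at x=52: 52 → 14 → 16 → 41 → 9 → 33 → 15 → … (one orbit).
The orbit structure of x ↦ 39x mod 53: 2 orbits of sizes [52, 1].
With 2 cycles on 53 points, sign = (−1)^{53−2} = -1.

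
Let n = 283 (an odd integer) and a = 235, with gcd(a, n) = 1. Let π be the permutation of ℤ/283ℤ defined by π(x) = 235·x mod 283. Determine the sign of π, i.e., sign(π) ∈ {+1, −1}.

+1

Start at x=158: 158 → 57 → 94 → 16 → 81 → 74 → 127 → … (one orbit).
Decompose π into cycles: lengths [141, 141, 1] (3 cycles, including the fixed point 0).
With 3 cycles on 283 points, sign = (−1)^{283−3} = +1.
Via Zolotarev, sign(π_{235}) = (235|283) = +1.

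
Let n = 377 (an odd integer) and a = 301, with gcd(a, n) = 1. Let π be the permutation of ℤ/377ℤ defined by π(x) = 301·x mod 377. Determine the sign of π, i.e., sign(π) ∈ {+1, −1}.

Trace 16: π^k(16) = [16, 292, 51, 271, 139, 369, 231] for k=0..6.
7 cycles of lengths [84, 84, 84, 84, 28, 12, 1].
Σ(ℓ_i−1) = 377−7 = 370; sign = (−1)^370 = +1.

+1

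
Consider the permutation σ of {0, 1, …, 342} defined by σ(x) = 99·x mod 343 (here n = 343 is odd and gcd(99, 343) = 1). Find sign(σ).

+1

Trace 197: π^k(197) = [197, 295, 50, 148, 246, 1, 99] for k=0..6.
The orbit structure of x ↦ 99x mod 343: 91 orbits of sizes [7, 7, 7, 7, 7, 7, 7, 7, 7, 7, 7, 7, 7, 7, 7, 7, 7, 7, 7, 7, 7, 7, 7, 7, 7, 7, 7, 7, 7, 7, 7, 7, 7, 7, 7, 7, 7, 7, 7, 7, 7, 7, 1, 1, 1, 1, 1, 1, 1, 1, 1, 1, 1, 1, 1, 1, 1, 1, 1, 1, 1, 1, 1, 1, 1, 1, 1, 1, 1, 1, 1, 1, 1, 1, 1, 1, 1, 1, 1, 1, 1, 1, 1, 1, 1, 1, 1, 1, 1, 1, 1].
n − c = 343 − 91 = 252; sign = (−1)^252 = +1.
The Jacobi symbol (99|343) = +1 (Zolotarev) agrees.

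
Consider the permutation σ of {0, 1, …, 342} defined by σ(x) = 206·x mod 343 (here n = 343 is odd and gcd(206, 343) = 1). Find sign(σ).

-1

Trace 127: π^k(127) = [127, 94, 156, 237, 116, 229, 183] for k=0..6.
The orbit structure of x ↦ 206x mod 343: 4 orbits of sizes [294, 42, 6, 1].
Σ(ℓ_i−1) = 343−4 = 339; sign = (−1)^339 = -1.
Check: (206/343) = -1 by Zolotarev.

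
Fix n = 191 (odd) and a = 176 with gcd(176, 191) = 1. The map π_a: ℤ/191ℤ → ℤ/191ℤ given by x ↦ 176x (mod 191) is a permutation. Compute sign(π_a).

-1

Trace 120: π^k(120) = [120, 110, 69, 111, 54, 145, 117] for k=0..6.
Cycle type of π: 190 + 1; total 2 cycles.
2 cycles on 191: each ℓ→(−1)^(ℓ−1), product (−1)^189 = -1.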